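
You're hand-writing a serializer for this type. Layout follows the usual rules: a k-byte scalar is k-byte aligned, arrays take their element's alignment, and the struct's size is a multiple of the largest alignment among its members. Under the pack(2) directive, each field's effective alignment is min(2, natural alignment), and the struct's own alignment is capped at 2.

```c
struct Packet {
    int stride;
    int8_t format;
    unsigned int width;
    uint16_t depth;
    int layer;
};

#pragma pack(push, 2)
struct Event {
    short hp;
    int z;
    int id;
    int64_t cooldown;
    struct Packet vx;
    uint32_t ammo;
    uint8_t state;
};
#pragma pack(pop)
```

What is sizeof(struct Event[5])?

220

Packet: stride at 0 (size 4, align 4) → ends 4; format at 4 (size 1, align 1) → ends 5; pad 3 to align 4 for width; width at 8 (size 4, align 4) → ends 12; depth at 12 (size 2, align 2) → ends 14; pad 2 to align 4 for layer; layer at 16 (size 4, align 4) → ends 20; total 20 bytes, alignment 4
hp at 0 (size 2, align 2) → ends 2
z at 2 (size 4, align 2) → ends 6
id at 6 (size 4, align 2) → ends 10
cooldown at 10 (size 8, align 2) → ends 18
vx at 18 (size 20, align 2) → ends 38
ammo at 38 (size 4, align 2) → ends 42
state at 42 (size 1, align 1) → ends 43
tail pad 1 to reach multiple of 2
total 44 bytes, alignment 2
array of 5: 5 × 44 = 220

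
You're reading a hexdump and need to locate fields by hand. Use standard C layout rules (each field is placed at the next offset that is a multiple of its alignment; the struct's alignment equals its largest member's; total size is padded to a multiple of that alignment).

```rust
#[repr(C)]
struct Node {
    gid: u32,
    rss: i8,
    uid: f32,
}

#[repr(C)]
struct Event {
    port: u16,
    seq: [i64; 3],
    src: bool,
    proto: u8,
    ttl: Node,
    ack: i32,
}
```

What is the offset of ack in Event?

Node: 0..4  gid  (4B, 4-aligned); 4..5  rss  (1B, 1-aligned); 5..8  -- padding (3B); 8..12  uid  (4B, 4-aligned); sizeof = 12, alignof = 4
0..2  port  (2B, 2-aligned)
2..8  -- padding (6B)
8..32  seq  (24B, 8-aligned)
32..33  src  (1B, 1-aligned)
33..34  proto  (1B, 1-aligned)
34..36  -- padding (2B)
36..48  ttl  (12B, 4-aligned)
48..52  ack  (4B, 4-aligned)

48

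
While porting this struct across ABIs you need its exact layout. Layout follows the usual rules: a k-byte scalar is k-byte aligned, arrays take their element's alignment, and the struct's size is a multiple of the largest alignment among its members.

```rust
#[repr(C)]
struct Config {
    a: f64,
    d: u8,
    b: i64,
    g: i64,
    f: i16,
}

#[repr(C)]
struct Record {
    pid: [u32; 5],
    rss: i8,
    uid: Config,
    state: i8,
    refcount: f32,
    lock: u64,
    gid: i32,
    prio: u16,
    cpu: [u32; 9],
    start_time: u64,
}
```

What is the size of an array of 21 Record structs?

Config: @0: a [8B, align 8] → 8; @8: d [1B, align 1] → 9; +7 pad (align 8); @16: b [8B, align 8] → 24; @24: g [8B, align 8] → 32; @32: f [2B, align 2] → 34; +6 tail pad (align 8); size 40, align 8
@0: pid [20B, align 4] → 20
@20: rss [1B, align 1] → 21
+3 pad (align 8)
@24: uid [40B, align 8] → 64
@64: state [1B, align 1] → 65
+3 pad (align 4)
@68: refcount [4B, align 4] → 72
@72: lock [8B, align 8] → 80
@80: gid [4B, align 4] → 84
@84: prio [2B, align 2] → 86
+2 pad (align 4)
@88: cpu [36B, align 4] → 124
+4 pad (align 8)
@128: start_time [8B, align 8] → 136
size 136, align 8
array of 21: 21 × 136 = 2856

2856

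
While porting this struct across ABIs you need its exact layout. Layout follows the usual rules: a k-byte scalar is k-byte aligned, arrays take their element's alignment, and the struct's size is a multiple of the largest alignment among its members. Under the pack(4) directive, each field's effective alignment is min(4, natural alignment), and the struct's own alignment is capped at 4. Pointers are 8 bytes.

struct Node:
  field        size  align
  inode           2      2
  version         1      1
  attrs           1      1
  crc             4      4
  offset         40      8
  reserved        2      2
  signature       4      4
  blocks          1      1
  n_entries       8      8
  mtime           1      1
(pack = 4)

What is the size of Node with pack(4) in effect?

72

inode at 0 (size 2, align 2) → ends 2
version at 2 (size 1, align 1) → ends 3
attrs at 3 (size 1, align 1) → ends 4
crc at 4 (size 4, align 4) → ends 8
offset at 8 (size 40, align 4) → ends 48
reserved at 48 (size 2, align 2) → ends 50
pad 2 to align 4 for signature
signature at 52 (size 4, align 4) → ends 56
blocks at 56 (size 1, align 1) → ends 57
pad 3 to align 4 for n_entries
n_entries at 60 (size 8, align 4) → ends 68
mtime at 68 (size 1, align 1) → ends 69
tail pad 3 to reach multiple of 4
total 72 bytes, alignment 4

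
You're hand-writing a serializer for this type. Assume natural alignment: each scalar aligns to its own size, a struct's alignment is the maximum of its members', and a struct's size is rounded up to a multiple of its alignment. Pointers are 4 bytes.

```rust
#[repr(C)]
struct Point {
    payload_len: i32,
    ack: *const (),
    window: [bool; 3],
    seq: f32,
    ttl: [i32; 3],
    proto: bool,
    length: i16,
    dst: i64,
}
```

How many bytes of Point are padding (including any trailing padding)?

payload_len at 0 (size 4, align 4) → ends 4
ack at 4 (size 4, align 4) → ends 8
window at 8 (size 3, align 1) → ends 11
pad 1 to align 4 for seq
seq at 12 (size 4, align 4) → ends 16
ttl at 16 (size 12, align 4) → ends 28
proto at 28 (size 1, align 1) → ends 29
pad 1 to align 2 for length
length at 30 (size 2, align 2) → ends 32
dst at 32 (size 8, align 8) → ends 40
total 40 bytes, alignment 8
data bytes 38, size 40 → padding 2

2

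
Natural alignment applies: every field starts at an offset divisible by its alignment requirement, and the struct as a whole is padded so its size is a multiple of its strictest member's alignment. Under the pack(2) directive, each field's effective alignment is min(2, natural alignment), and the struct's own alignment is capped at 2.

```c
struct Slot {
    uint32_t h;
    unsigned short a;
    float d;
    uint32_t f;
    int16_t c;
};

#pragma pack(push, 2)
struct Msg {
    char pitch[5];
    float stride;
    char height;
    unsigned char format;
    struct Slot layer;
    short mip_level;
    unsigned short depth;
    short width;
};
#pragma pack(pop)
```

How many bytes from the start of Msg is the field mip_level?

32

Slot: @0: h [4B, align 4] → 4; @4: a [2B, align 2] → 6; +2 pad (align 4); @8: d [4B, align 4] → 12; @12: f [4B, align 4] → 16; @16: c [2B, align 2] → 18; +2 tail pad (align 4); size 20, align 4
@0: pitch [5B, align 1] → 5
+1 pad (align 2)
@6: stride [4B, align 2] → 10
@10: height [1B, align 1] → 11
@11: format [1B, align 1] → 12
@12: layer [20B, align 2] → 32
@32: mip_level [2B, align 2] → 34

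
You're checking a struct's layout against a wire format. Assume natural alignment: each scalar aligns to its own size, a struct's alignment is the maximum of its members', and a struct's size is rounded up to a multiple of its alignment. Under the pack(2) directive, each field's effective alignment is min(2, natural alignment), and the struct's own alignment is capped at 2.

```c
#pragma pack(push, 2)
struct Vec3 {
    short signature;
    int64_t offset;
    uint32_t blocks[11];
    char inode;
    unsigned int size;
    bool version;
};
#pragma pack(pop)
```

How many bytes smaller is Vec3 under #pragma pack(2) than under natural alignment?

10

natural layout:
  signature at 0 (size 2, align 2) → ends 2
  pad 6 to align 8 for offset
  offset at 8 (size 8, align 8) → ends 16
  blocks at 16 (size 44, align 4) → ends 60
  inode at 60 (size 1, align 1) → ends 61
  pad 3 to align 4 for size
  size at 64 (size 4, align 4) → ends 68
  version at 68 (size 1, align 1) → ends 69
  tail pad 3 to reach multiple of 8
  total 72 bytes, alignment 8
packed(2) layout:
  signature at 0 (size 2, align 2) → ends 2
  offset at 2 (size 8, align 2) → ends 10
  blocks at 10 (size 44, align 2) → ends 54
  inode at 54 (size 1, align 1) → ends 55
  pad 1 to align 2 for size
  size at 56 (size 4, align 2) → ends 60
  version at 60 (size 1, align 1) → ends 61
  tail pad 1 to reach multiple of 2
  total 62 bytes, alignment 2
72 − 62 = 10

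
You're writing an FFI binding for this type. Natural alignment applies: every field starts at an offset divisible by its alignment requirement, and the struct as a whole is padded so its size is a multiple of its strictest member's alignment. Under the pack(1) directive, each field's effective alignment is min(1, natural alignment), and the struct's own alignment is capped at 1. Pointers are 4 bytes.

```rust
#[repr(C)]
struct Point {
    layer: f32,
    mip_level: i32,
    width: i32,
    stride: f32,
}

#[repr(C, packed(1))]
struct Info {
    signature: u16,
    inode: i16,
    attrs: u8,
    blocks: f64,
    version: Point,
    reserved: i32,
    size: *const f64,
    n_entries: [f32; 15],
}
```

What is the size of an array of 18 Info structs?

1746

Point: 0..4  layer  (4B, 4-aligned); 4..8  mip_level  (4B, 4-aligned); 8..12  width  (4B, 4-aligned); 12..16  stride  (4B, 4-aligned); sizeof = 16, alignof = 4
0..2  signature  (2B, 1-aligned)
2..4  inode  (2B, 1-aligned)
4..5  attrs  (1B, 1-aligned)
5..13  blocks  (8B, 1-aligned)
13..29  version  (16B, 1-aligned)
29..33  reserved  (4B, 1-aligned)
33..37  size  (4B, 1-aligned)
37..97  n_entries  (60B, 1-aligned)
sizeof = 97, alignof = 1
array of 18: 18 × 97 = 1746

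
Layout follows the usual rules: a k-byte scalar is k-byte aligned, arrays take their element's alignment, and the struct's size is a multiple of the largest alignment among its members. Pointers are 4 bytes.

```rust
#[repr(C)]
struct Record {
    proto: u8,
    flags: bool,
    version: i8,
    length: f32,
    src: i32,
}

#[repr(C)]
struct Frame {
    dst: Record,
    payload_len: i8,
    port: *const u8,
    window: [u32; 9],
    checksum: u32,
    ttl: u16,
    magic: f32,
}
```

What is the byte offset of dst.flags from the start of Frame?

Record: proto at 0 (size 1, align 1) → ends 1; flags at 1 (size 1, align 1) → ends 2; version at 2 (size 1, align 1) → ends 3; pad 1 to align 4 for length; length at 4 (size 4, align 4) → ends 8; src at 8 (size 4, align 4) → ends 12; total 12 bytes, alignment 4
dst at 0 (size 12, align 4) → ends 12
within Record: flags at 1
0 + 1 = 1

1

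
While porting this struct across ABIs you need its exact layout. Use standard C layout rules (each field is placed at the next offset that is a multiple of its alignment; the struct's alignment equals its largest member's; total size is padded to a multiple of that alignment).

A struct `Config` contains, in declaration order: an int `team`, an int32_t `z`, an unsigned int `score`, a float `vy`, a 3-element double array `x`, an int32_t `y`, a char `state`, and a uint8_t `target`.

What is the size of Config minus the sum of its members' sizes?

@0: team [4B, align 4] → 4
@4: z [4B, align 4] → 8
@8: score [4B, align 4] → 12
@12: vy [4B, align 4] → 16
@16: x [24B, align 8] → 40
@40: y [4B, align 4] → 44
@44: state [1B, align 1] → 45
@45: target [1B, align 1] → 46
+2 tail pad (align 8)
size 48, align 8
data bytes 46, size 48 → padding 2

2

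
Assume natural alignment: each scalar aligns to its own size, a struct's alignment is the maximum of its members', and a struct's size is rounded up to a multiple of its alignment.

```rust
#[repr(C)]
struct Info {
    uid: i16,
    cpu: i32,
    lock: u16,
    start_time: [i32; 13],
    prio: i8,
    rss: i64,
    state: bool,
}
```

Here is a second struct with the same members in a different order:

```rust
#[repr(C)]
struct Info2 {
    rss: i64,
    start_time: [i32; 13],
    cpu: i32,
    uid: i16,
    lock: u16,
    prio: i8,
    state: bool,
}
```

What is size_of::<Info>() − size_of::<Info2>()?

0..2  uid  (2B, 2-aligned)
2..4  -- padding (2B)
4..8  cpu  (4B, 4-aligned)
8..10  lock  (2B, 2-aligned)
10..12  -- padding (2B)
12..64  start_time  (52B, 4-aligned)
64..65  prio  (1B, 1-aligned)
65..72  -- padding (7B)
72..80  rss  (8B, 8-aligned)
80..81  state  (1B, 1-aligned)
81..88  -- tail padding (7B)
sizeof = 88, alignof = 8
— Info2 —
0..8  rss  (8B, 8-aligned)
8..60  start_time  (52B, 4-aligned)
60..64  cpu  (4B, 4-aligned)
64..66  uid  (2B, 2-aligned)
66..68  lock  (2B, 2-aligned)
68..69  prio  (1B, 1-aligned)
69..70  state  (1B, 1-aligned)
70..72  -- tail padding (2B)
sizeof = 72, alignof = 8
88 − 72 = 16

16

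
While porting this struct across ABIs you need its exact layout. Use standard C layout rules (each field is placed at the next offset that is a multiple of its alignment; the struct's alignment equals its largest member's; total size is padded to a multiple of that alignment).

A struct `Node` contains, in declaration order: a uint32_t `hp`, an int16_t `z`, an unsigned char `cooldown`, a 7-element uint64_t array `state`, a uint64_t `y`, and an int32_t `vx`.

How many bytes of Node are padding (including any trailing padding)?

0..4  hp  (4B, 4-aligned)
4..6  z  (2B, 2-aligned)
6..7  cooldown  (1B, 1-aligned)
7..8  -- padding (1B)
8..64  state  (56B, 8-aligned)
64..72  y  (8B, 8-aligned)
72..76  vx  (4B, 4-aligned)
76..80  -- tail padding (4B)
sizeof = 80, alignof = 8
data bytes 75, size 80 → padding 5

5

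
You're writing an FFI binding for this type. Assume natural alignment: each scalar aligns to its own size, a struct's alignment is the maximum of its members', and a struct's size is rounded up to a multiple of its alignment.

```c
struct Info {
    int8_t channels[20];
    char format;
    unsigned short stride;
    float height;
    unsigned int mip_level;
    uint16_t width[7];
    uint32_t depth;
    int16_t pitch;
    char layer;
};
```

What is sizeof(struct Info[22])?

channels at 0 (size 20, align 1) → ends 20
format at 20 (size 1, align 1) → ends 21
pad 1 to align 2 for stride
stride at 22 (size 2, align 2) → ends 24
height at 24 (size 4, align 4) → ends 28
mip_level at 28 (size 4, align 4) → ends 32
width at 32 (size 14, align 2) → ends 46
pad 2 to align 4 for depth
depth at 48 (size 4, align 4) → ends 52
pitch at 52 (size 2, align 2) → ends 54
layer at 54 (size 1, align 1) → ends 55
tail pad 1 to reach multiple of 4
total 56 bytes, alignment 4
array of 22: 22 × 56 = 1232

1232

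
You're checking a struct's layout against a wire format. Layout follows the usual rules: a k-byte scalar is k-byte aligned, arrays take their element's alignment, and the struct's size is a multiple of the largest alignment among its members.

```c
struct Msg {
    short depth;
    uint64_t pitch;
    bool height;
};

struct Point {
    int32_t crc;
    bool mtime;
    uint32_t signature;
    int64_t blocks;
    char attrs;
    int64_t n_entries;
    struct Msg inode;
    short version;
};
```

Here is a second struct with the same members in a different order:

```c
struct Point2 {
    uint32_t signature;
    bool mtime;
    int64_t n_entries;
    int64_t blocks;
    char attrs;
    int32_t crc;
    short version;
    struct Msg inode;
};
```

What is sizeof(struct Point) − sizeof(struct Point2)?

8

Msg: @0: depth [2B, align 2] → 2; +6 pad (align 8); @8: pitch [8B, align 8] → 16; @16: height [1B, align 1] → 17; +7 tail pad (align 8); size 24, align 8
@0: crc [4B, align 4] → 4
@4: mtime [1B, align 1] → 5
+3 pad (align 4)
@8: signature [4B, align 4] → 12
+4 pad (align 8)
@16: blocks [8B, align 8] → 24
@24: attrs [1B, align 1] → 25
+7 pad (align 8)
@32: n_entries [8B, align 8] → 40
@40: inode [24B, align 8] → 64
@64: version [2B, align 2] → 66
+6 tail pad (align 8)
size 72, align 8
— Point2 —
@0: signature [4B, align 4] → 4
@4: mtime [1B, align 1] → 5
+3 pad (align 8)
@8: n_entries [8B, align 8] → 16
@16: blocks [8B, align 8] → 24
@24: attrs [1B, align 1] → 25
+3 pad (align 4)
@28: crc [4B, align 4] → 32
@32: version [2B, align 2] → 34
+6 pad (align 8)
@40: inode [24B, align 8] → 64
size 64, align 8
72 − 64 = 8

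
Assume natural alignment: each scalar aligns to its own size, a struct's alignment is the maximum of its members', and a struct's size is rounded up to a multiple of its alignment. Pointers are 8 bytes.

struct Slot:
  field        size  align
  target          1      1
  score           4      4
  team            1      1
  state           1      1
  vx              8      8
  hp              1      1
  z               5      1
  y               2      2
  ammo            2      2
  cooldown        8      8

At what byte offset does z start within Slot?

@0: target [1B, align 1] → 1
+3 pad (align 4)
@4: score [4B, align 4] → 8
@8: team [1B, align 1] → 9
@9: state [1B, align 1] → 10
+6 pad (align 8)
@16: vx [8B, align 8] → 24
@24: hp [1B, align 1] → 25
@25: z [5B, align 1] → 30

25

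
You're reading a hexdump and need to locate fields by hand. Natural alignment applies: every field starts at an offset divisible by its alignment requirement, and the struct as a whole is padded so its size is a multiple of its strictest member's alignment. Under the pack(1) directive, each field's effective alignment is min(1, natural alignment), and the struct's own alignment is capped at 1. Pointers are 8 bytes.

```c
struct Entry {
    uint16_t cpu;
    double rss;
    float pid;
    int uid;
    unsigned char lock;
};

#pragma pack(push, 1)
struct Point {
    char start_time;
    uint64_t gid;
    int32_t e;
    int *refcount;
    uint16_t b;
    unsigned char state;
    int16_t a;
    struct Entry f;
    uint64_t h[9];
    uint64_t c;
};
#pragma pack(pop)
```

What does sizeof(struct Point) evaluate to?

Entry: 0..2  cpu  (2B, 2-aligned); 2..8  -- padding (6B); 8..16  rss  (8B, 8-aligned); 16..20  pid  (4B, 4-aligned); 20..24  uid  (4B, 4-aligned); 24..25  lock  (1B, 1-aligned); 25..32  -- tail padding (7B); sizeof = 32, alignof = 8
0..1  start_time  (1B, 1-aligned)
1..9  gid  (8B, 1-aligned)
9..13  e  (4B, 1-aligned)
13..21  refcount  (8B, 1-aligned)
21..23  b  (2B, 1-aligned)
23..24  state  (1B, 1-aligned)
24..26  a  (2B, 1-aligned)
26..58  f  (32B, 1-aligned)
58..130  h  (72B, 1-aligned)
130..138  c  (8B, 1-aligned)
sizeof = 138, alignof = 1

138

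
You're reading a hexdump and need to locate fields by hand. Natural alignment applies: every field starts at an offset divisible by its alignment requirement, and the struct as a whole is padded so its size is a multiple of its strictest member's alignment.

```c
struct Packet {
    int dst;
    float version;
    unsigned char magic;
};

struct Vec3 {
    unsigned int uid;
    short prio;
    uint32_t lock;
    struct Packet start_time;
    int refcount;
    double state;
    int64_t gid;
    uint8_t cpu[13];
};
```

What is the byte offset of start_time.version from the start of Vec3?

16

Packet: 0..4  dst  (4B, 4-aligned); 4..8  version  (4B, 4-aligned); 8..9  magic  (1B, 1-aligned); 9..12  -- tail padding (3B); sizeof = 12, alignof = 4
0..4  uid  (4B, 4-aligned)
4..6  prio  (2B, 2-aligned)
6..8  -- padding (2B)
8..12  lock  (4B, 4-aligned)
12..24  start_time  (12B, 4-aligned)
within Packet: version at 4
12 + 4 = 16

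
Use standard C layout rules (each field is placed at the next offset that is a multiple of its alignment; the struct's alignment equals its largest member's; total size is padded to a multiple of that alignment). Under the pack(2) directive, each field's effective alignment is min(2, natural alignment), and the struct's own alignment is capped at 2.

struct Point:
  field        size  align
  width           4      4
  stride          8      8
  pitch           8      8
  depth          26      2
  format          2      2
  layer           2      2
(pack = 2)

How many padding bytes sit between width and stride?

0

0..4  width  (4B, 2-aligned)
4..12  stride  (8B, 2-aligned)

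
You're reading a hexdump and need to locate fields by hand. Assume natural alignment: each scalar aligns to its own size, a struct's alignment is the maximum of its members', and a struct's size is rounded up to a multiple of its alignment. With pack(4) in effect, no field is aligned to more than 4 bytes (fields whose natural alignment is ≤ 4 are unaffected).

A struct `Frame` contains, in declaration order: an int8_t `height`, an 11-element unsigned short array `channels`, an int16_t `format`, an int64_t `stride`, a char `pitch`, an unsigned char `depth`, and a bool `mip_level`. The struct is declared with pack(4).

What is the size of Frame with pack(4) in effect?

@0: height [1B, align 1] → 1
+1 pad (align 2)
@2: channels [22B, align 2] → 24
@24: format [2B, align 2] → 26
+2 pad (align 4)
@28: stride [8B, align 4] → 36
@36: pitch [1B, align 1] → 37
@37: depth [1B, align 1] → 38
@38: mip_level [1B, align 1] → 39
+1 tail pad (align 4)
size 40, align 4

40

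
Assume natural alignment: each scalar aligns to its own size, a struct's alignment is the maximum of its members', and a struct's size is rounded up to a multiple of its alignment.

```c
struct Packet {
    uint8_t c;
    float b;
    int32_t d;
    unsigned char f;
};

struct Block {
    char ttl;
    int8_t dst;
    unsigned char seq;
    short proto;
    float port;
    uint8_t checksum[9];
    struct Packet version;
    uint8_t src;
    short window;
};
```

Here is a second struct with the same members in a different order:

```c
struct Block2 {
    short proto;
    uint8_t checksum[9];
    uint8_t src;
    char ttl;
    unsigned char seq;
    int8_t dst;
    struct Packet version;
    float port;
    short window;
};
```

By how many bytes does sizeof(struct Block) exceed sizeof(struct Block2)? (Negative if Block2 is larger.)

Packet: @0: c [1B, align 1] → 1; +3 pad (align 4); @4: b [4B, align 4] → 8; @8: d [4B, align 4] → 12; @12: f [1B, align 1] → 13; +3 tail pad (align 4); size 16, align 4
@0: ttl [1B, align 1] → 1
@1: dst [1B, align 1] → 2
@2: seq [1B, align 1] → 3
+1 pad (align 2)
@4: proto [2B, align 2] → 6
+2 pad (align 4)
@8: port [4B, align 4] → 12
@12: checksum [9B, align 1] → 21
+3 pad (align 4)
@24: version [16B, align 4] → 40
@40: src [1B, align 1] → 41
+1 pad (align 2)
@42: window [2B, align 2] → 44
size 44, align 4
— Block2 —
@0: proto [2B, align 2] → 2
@2: checksum [9B, align 1] → 11
@11: src [1B, align 1] → 12
@12: ttl [1B, align 1] → 13
@13: seq [1B, align 1] → 14
@14: dst [1B, align 1] → 15
+1 pad (align 4)
@16: version [16B, align 4] → 32
@32: port [4B, align 4] → 36
@36: window [2B, align 2] → 38
+2 tail pad (align 4)
size 40, align 4
44 − 40 = 4

4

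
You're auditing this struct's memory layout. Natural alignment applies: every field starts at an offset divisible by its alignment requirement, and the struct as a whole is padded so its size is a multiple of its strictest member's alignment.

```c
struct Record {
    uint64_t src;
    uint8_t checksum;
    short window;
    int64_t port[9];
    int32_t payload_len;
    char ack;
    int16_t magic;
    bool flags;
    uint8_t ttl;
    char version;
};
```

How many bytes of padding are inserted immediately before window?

src at 0 (size 8, align 8) → ends 8
checksum at 8 (size 1, align 1) → ends 9
pad 1 to align 2 for window
window at 10 (size 2, align 2) → ends 12

1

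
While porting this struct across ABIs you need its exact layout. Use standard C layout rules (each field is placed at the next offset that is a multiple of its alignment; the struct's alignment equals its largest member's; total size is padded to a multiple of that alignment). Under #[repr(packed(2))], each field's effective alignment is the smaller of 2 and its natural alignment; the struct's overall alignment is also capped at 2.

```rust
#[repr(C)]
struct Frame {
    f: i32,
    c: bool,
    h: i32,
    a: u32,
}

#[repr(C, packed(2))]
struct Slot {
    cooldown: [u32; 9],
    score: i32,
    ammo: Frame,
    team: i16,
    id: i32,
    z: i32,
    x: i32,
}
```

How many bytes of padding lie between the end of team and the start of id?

0

Frame: 0..4  f  (4B, 4-aligned); 4..5  c  (1B, 1-aligned); 5..8  -- padding (3B); 8..12  h  (4B, 4-aligned); 12..16  a  (4B, 4-aligned); sizeof = 16, alignof = 4
0..36  cooldown  (36B, 2-aligned)
36..40  score  (4B, 2-aligned)
40..56  ammo  (16B, 2-aligned)
56..58  team  (2B, 2-aligned)
58..62  id  (4B, 2-aligned)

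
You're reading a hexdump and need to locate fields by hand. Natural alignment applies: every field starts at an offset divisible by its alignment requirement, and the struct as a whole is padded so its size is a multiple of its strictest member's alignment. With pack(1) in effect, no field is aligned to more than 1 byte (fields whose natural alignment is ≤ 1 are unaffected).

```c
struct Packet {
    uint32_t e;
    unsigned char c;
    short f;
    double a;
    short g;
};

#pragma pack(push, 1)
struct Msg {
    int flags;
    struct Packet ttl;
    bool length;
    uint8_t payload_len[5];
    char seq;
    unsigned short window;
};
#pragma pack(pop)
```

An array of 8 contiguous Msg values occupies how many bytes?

296

Packet: 0..4  e  (4B, 4-aligned); 4..5  c  (1B, 1-aligned); 5..6  -- padding (1B); 6..8  f  (2B, 2-aligned); 8..16  a  (8B, 8-aligned); 16..18  g  (2B, 2-aligned); 18..24  -- tail padding (6B); sizeof = 24, alignof = 8
0..4  flags  (4B, 1-aligned)
4..28  ttl  (24B, 1-aligned)
28..29  length  (1B, 1-aligned)
29..34  payload_len  (5B, 1-aligned)
34..35  seq  (1B, 1-aligned)
35..37  window  (2B, 1-aligned)
sizeof = 37, alignof = 1
array of 8: 8 × 37 = 296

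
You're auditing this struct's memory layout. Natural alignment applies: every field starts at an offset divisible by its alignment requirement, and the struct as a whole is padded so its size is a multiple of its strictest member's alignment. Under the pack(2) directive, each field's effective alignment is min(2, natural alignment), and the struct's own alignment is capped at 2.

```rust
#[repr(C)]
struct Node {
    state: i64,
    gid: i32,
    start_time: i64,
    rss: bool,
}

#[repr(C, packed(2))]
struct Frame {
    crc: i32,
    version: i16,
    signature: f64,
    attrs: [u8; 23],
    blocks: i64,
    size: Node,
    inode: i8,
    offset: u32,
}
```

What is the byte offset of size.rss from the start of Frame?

Node: state at 0 (size 8, align 8) → ends 8; gid at 8 (size 4, align 4) → ends 12; pad 4 to align 8 for start_time; start_time at 16 (size 8, align 8) → ends 24; rss at 24 (size 1, align 1) → ends 25; tail pad 7 to reach multiple of 8; total 32 bytes, alignment 8
crc at 0 (size 4, align 2) → ends 4
version at 4 (size 2, align 2) → ends 6
signature at 6 (size 8, align 2) → ends 14
attrs at 14 (size 23, align 1) → ends 37
pad 1 to align 2 for blocks
blocks at 38 (size 8, align 2) → ends 46
size at 46 (size 32, align 2) → ends 78
within Node: rss at 24
46 + 24 = 70

70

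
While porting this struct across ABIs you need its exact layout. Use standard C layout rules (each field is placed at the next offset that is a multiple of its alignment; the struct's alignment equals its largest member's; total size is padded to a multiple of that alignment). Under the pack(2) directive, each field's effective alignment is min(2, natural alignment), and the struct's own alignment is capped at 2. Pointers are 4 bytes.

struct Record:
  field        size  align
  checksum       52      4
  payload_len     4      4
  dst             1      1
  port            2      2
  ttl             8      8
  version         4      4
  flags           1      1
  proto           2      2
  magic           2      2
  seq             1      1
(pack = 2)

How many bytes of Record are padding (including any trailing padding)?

3

@0: checksum [52B, align 2] → 52
@52: payload_len [4B, align 2] → 56
@56: dst [1B, align 1] → 57
+1 pad (align 2)
@58: port [2B, align 2] → 60
@60: ttl [8B, align 2] → 68
@68: version [4B, align 2] → 72
@72: flags [1B, align 1] → 73
+1 pad (align 2)
@74: proto [2B, align 2] → 76
@76: magic [2B, align 2] → 78
@78: seq [1B, align 1] → 79
+1 tail pad (align 2)
size 80, align 2
data bytes 77, size 80 → padding 3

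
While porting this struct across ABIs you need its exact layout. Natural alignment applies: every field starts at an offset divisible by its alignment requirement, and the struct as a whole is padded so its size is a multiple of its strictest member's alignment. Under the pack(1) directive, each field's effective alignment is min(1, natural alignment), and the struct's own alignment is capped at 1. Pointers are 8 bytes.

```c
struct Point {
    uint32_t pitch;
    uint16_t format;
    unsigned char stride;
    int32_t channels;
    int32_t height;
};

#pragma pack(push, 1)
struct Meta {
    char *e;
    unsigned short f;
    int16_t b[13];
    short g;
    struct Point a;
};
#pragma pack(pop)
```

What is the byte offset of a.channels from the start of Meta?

Point: pitch at 0 (size 4, align 4) → ends 4; format at 4 (size 2, align 2) → ends 6; stride at 6 (size 1, align 1) → ends 7; pad 1 to align 4 for channels; channels at 8 (size 4, align 4) → ends 12; height at 12 (size 4, align 4) → ends 16; total 16 bytes, alignment 4
e at 0 (size 8, align 1) → ends 8
f at 8 (size 2, align 1) → ends 10
b at 10 (size 26, align 1) → ends 36
g at 36 (size 2, align 1) → ends 38
a at 38 (size 16, align 1) → ends 54
within Point: channels at 8
38 + 8 = 46

46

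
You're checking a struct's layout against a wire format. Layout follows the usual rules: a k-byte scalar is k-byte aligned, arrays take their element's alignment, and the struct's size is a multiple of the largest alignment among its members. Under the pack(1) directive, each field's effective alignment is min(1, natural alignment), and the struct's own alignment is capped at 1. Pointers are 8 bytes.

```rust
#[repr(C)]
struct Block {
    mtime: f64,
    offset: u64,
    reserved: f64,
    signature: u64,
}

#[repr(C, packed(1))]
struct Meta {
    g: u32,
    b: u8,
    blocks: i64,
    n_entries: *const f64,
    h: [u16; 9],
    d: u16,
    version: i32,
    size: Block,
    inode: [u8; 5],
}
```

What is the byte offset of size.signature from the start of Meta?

69

Block: mtime at 0 (size 8, align 8) → ends 8; offset at 8 (size 8, align 8) → ends 16; reserved at 16 (size 8, align 8) → ends 24; signature at 24 (size 8, align 8) → ends 32; total 32 bytes, alignment 8
g at 0 (size 4, align 1) → ends 4
b at 4 (size 1, align 1) → ends 5
blocks at 5 (size 8, align 1) → ends 13
n_entries at 13 (size 8, align 1) → ends 21
h at 21 (size 18, align 1) → ends 39
d at 39 (size 2, align 1) → ends 41
version at 41 (size 4, align 1) → ends 45
size at 45 (size 32, align 1) → ends 77
within Block: signature at 24
45 + 24 = 69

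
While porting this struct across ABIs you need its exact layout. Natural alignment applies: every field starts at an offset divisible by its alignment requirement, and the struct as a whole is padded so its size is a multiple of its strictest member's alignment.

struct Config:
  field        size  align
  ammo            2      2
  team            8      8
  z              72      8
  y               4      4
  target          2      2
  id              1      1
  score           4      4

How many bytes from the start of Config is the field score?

ammo at 0 (size 2, align 2) → ends 2
pad 6 to align 8 for team
team at 8 (size 8, align 8) → ends 16
z at 16 (size 72, align 8) → ends 88
y at 88 (size 4, align 4) → ends 92
target at 92 (size 2, align 2) → ends 94
id at 94 (size 1, align 1) → ends 95
pad 1 to align 4 for score
score at 96 (size 4, align 4) → ends 100

96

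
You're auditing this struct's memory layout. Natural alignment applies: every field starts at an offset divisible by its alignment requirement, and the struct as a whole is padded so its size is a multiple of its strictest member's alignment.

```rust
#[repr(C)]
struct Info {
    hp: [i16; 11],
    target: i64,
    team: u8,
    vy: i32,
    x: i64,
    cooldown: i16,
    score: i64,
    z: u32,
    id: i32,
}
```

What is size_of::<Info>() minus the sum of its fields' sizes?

@0: hp [22B, align 2] → 22
+2 pad (align 8)
@24: target [8B, align 8] → 32
@32: team [1B, align 1] → 33
+3 pad (align 4)
@36: vy [4B, align 4] → 40
@40: x [8B, align 8] → 48
@48: cooldown [2B, align 2] → 50
+6 pad (align 8)
@56: score [8B, align 8] → 64
@64: z [4B, align 4] → 68
@68: id [4B, align 4] → 72
size 72, align 8
data bytes 61, size 72 → padding 11

11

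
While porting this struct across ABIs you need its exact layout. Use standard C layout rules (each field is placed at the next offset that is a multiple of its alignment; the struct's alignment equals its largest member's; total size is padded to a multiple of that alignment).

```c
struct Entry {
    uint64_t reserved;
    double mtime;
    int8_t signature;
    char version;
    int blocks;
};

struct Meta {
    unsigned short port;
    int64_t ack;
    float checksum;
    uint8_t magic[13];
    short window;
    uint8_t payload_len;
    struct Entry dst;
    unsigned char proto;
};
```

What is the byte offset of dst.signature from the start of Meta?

56

Entry: 0..8  reserved  (8B, 8-aligned); 8..16  mtime  (8B, 8-aligned); 16..17  signature  (1B, 1-aligned); 17..18  version  (1B, 1-aligned); 18..20  -- padding (2B); 20..24  blocks  (4B, 4-aligned); sizeof = 24, alignof = 8
0..2  port  (2B, 2-aligned)
2..8  -- padding (6B)
8..16  ack  (8B, 8-aligned)
16..20  checksum  (4B, 4-aligned)
20..33  magic  (13B, 1-aligned)
33..34  -- padding (1B)
34..36  window  (2B, 2-aligned)
36..37  payload_len  (1B, 1-aligned)
37..40  -- padding (3B)
40..64  dst  (24B, 8-aligned)
within Entry: signature at 16
40 + 16 = 56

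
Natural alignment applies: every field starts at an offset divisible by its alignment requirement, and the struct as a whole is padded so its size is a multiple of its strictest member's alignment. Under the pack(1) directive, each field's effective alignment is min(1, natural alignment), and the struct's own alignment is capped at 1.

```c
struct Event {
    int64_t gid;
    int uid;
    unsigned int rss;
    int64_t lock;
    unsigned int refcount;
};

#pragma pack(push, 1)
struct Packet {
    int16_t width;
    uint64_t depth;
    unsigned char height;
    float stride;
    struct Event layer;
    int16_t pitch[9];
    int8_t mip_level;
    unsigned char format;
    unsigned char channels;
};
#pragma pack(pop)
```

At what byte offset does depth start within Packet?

Event: gid at 0 (size 8, align 8) → ends 8; uid at 8 (size 4, align 4) → ends 12; rss at 12 (size 4, align 4) → ends 16; lock at 16 (size 8, align 8) → ends 24; refcount at 24 (size 4, align 4) → ends 28; tail pad 4 to reach multiple of 8; total 32 bytes, alignment 8
width at 0 (size 2, align 1) → ends 2
depth at 2 (size 8, align 1) → ends 10

2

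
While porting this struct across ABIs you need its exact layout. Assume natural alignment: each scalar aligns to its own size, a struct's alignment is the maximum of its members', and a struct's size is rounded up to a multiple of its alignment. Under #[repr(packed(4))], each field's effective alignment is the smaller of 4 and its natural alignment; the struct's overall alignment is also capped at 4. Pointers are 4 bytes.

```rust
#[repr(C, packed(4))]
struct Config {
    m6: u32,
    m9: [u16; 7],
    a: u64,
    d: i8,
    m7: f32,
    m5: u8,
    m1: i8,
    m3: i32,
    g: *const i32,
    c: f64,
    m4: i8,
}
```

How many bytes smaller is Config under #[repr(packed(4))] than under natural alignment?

natural layout:
  @0: m6 [4B, align 4] → 4
  @4: m9 [14B, align 2] → 18
  +6 pad (align 8)
  @24: a [8B, align 8] → 32
  @32: d [1B, align 1] → 33
  +3 pad (align 4)
  @36: m7 [4B, align 4] → 40
  @40: m5 [1B, align 1] → 41
  @41: m1 [1B, align 1] → 42
  +2 pad (align 4)
  @44: m3 [4B, align 4] → 48
  @48: g [4B, align 4] → 52
  +4 pad (align 8)
  @56: c [8B, align 8] → 64
  @64: m4 [1B, align 1] → 65
  +7 tail pad (align 8)
  size 72, align 8
packed(4) layout:
  @0: m6 [4B, align 4] → 4
  @4: m9 [14B, align 2] → 18
  +2 pad (align 4)
  @20: a [8B, align 4] → 28
  @28: d [1B, align 1] → 29
  +3 pad (align 4)
  @32: m7 [4B, align 4] → 36
  @36: m5 [1B, align 1] → 37
  @37: m1 [1B, align 1] → 38
  +2 pad (align 4)
  @40: m3 [4B, align 4] → 44
  @44: g [4B, align 4] → 48
  @48: c [8B, align 4] → 56
  @56: m4 [1B, align 1] → 57
  +3 tail pad (align 4)
  size 60, align 4
72 − 60 = 12

12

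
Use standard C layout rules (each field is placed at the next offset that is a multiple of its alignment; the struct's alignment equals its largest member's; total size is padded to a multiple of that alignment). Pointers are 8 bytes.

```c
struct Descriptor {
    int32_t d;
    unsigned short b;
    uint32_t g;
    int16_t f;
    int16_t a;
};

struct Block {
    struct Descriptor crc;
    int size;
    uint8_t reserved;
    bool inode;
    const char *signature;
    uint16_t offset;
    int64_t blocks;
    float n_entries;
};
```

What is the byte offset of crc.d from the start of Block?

Descriptor: 0..4  d  (4B, 4-aligned); 4..6  b  (2B, 2-aligned); 6..8  -- padding (2B); 8..12  g  (4B, 4-aligned); 12..14  f  (2B, 2-aligned); 14..16  a  (2B, 2-aligned); sizeof = 16, alignof = 4
0..16  crc  (16B, 4-aligned)
within Descriptor: d at 0
0 + 0 = 0

0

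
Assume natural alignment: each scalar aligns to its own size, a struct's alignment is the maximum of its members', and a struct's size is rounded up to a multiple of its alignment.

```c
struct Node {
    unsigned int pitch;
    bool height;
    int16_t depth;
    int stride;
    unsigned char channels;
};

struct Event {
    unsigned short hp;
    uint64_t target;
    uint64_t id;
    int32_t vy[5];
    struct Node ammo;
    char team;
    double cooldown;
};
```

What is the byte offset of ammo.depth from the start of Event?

Node: 0..4  pitch  (4B, 4-aligned); 4..5  height  (1B, 1-aligned); 5..6  -- padding (1B); 6..8  depth  (2B, 2-aligned); 8..12  stride  (4B, 4-aligned); 12..13  channels  (1B, 1-aligned); 13..16  -- tail padding (3B); sizeof = 16, alignof = 4
0..2  hp  (2B, 2-aligned)
2..8  -- padding (6B)
8..16  target  (8B, 8-aligned)
16..24  id  (8B, 8-aligned)
24..44  vy  (20B, 4-aligned)
44..60  ammo  (16B, 4-aligned)
within Node: depth at 6
44 + 6 = 50

50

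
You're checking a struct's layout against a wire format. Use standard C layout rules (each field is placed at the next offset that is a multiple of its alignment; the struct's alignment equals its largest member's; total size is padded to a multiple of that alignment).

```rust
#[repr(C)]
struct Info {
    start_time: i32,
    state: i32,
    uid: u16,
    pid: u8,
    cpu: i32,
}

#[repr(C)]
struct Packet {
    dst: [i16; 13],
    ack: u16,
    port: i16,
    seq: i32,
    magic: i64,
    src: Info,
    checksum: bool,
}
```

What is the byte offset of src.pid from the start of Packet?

Info: @0: start_time [4B, align 4] → 4; @4: state [4B, align 4] → 8; @8: uid [2B, align 2] → 10; @10: pid [1B, align 1] → 11; +1 pad (align 4); @12: cpu [4B, align 4] → 16; size 16, align 4
@0: dst [26B, align 2] → 26
@26: ack [2B, align 2] → 28
@28: port [2B, align 2] → 30
+2 pad (align 4)
@32: seq [4B, align 4] → 36
+4 pad (align 8)
@40: magic [8B, align 8] → 48
@48: src [16B, align 4] → 64
within Info: pid at 10
48 + 10 = 58

58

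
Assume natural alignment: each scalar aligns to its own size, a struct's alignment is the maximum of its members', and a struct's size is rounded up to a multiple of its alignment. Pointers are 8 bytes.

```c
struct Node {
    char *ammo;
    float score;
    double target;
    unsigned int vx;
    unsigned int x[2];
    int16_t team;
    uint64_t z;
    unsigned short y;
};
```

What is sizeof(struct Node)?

56

@0: ammo [8B, align 8] → 8
@8: score [4B, align 4] → 12
+4 pad (align 8)
@16: target [8B, align 8] → 24
@24: vx [4B, align 4] → 28
@28: x [8B, align 4] → 36
@36: team [2B, align 2] → 38
+2 pad (align 8)
@40: z [8B, align 8] → 48
@48: y [2B, align 2] → 50
+6 tail pad (align 8)
size 56, align 8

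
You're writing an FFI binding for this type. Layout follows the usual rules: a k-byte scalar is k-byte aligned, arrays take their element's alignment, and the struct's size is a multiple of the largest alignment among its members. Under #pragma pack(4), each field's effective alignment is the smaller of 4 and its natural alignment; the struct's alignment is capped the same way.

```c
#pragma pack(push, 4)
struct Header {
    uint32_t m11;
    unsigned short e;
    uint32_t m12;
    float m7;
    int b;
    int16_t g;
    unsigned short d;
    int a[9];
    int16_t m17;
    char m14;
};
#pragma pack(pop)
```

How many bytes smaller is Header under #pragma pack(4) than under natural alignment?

0

natural layout:
  m11 at 0 (size 4, align 4) → ends 4
  e at 4 (size 2, align 2) → ends 6
  pad 2 to align 4 for m12
  m12 at 8 (size 4, align 4) → ends 12
  m7 at 12 (size 4, align 4) → ends 16
  b at 16 (size 4, align 4) → ends 20
  g at 20 (size 2, align 2) → ends 22
  d at 22 (size 2, align 2) → ends 24
  a at 24 (size 36, align 4) → ends 60
  m17 at 60 (size 2, align 2) → ends 62
  m14 at 62 (size 1, align 1) → ends 63
  tail pad 1 to reach multiple of 4
  total 64 bytes, alignment 4
packed(4) layout:
  m11 at 0 (size 4, align 4) → ends 4
  e at 4 (size 2, align 2) → ends 6
  pad 2 to align 4 for m12
  m12 at 8 (size 4, align 4) → ends 12
  m7 at 12 (size 4, align 4) → ends 16
  b at 16 (size 4, align 4) → ends 20
  g at 20 (size 2, align 2) → ends 22
  d at 22 (size 2, align 2) → ends 24
  a at 24 (size 36, align 4) → ends 60
  m17 at 60 (size 2, align 2) → ends 62
  m14 at 62 (size 1, align 1) → ends 63
  tail pad 1 to reach multiple of 4
  total 64 bytes, alignment 4
64 − 64 = 0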